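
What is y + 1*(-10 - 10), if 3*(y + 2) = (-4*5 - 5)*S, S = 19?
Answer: -541/3 ≈ -180.33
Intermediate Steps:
y = -481/3 (y = -2 + ((-4*5 - 5)*19)/3 = -2 + ((-20 - 5)*19)/3 = -2 + (-25*19)/3 = -2 + (1/3)*(-475) = -2 - 475/3 = -481/3 ≈ -160.33)
y + 1*(-10 - 10) = -481/3 + 1*(-10 - 10) = -481/3 + 1*(-20) = -481/3 - 20 = -541/3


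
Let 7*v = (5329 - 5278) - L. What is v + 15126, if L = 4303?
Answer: 101630/7 ≈ 14519.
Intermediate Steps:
v = -4252/7 (v = ((5329 - 5278) - 1*4303)/7 = (51 - 4303)/7 = (⅐)*(-4252) = -4252/7 ≈ -607.43)
v + 15126 = -4252/7 + 15126 = 101630/7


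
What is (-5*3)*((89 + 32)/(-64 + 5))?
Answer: 1815/59 ≈ 30.763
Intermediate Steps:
(-5*3)*((89 + 32)/(-64 + 5)) = -1815/(-59) = -1815*(-1)/59 = -15*(-121/59) = 1815/59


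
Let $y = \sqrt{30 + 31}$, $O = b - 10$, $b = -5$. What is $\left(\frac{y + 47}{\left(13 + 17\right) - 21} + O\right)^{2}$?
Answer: $\frac{\left(88 - \sqrt{61}\right)^{2}}{81} \approx 79.388$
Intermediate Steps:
$O = -15$ ($O = -5 - 10 = -15$)
$y = \sqrt{61} \approx 7.8102$
$\left(\frac{y + 47}{\left(13 + 17\right) - 21} + O\right)^{2} = \left(\frac{\sqrt{61} + 47}{\left(13 + 17\right) - 21} - 15\right)^{2} = \left(\frac{47 + \sqrt{61}}{30 - 21} - 15\right)^{2} = \left(\frac{47 + \sqrt{61}}{9} - 15\right)^{2} = \left(\left(47 + \sqrt{61}\right) \frac{1}{9} - 15\right)^{2} = \left(\left(\frac{47}{9} + \frac{\sqrt{61}}{9}\right) - 15\right)^{2} = \left(- \frac{88}{9} + \frac{\sqrt{61}}{9}\right)^{2}$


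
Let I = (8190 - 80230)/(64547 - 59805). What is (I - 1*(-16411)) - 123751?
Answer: -254539160/2371 ≈ -1.0736e+5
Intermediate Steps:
I = -36020/2371 (I = -72040/4742 = -72040*1/4742 = -36020/2371 ≈ -15.192)
(I - 1*(-16411)) - 123751 = (-36020/2371 - 1*(-16411)) - 123751 = (-36020/2371 + 16411) - 123751 = 38874461/2371 - 123751 = -254539160/2371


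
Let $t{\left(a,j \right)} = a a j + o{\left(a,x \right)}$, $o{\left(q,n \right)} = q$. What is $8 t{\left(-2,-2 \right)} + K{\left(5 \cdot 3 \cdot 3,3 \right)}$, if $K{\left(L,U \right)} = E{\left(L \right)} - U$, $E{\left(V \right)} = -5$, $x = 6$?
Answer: $-88$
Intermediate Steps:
$t{\left(a,j \right)} = a + j a^{2}$ ($t{\left(a,j \right)} = a a j + a = a^{2} j + a = j a^{2} + a = a + j a^{2}$)
$K{\left(L,U \right)} = -5 - U$
$8 t{\left(-2,-2 \right)} + K{\left(5 \cdot 3 \cdot 3,3 \right)} = 8 \left(- 2 \left(1 - -4\right)\right) - 8 = 8 \left(- 2 \left(1 + 4\right)\right) - 8 = 8 \left(\left(-2\right) 5\right) - 8 = 8 \left(-10\right) - 8 = -80 - 8 = -88$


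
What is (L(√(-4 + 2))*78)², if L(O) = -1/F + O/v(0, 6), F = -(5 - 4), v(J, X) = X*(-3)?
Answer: 54418/9 - 676*I*√2 ≈ 6046.4 - 956.01*I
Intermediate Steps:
v(J, X) = -3*X
F = -1 (F = -1*1 = -1)
L(O) = 1 - O/18 (L(O) = -1/(-1) + O/((-3*6)) = -1*(-1) + O/(-18) = 1 + O*(-1/18) = 1 - O/18)
(L(√(-4 + 2))*78)² = ((1 - √(-4 + 2)/18)*78)² = ((1 - I*√2/18)*78)² = (78 - 13*I*√2/3)²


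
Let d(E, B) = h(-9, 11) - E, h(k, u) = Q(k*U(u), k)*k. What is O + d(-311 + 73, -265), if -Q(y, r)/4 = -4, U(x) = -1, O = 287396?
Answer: 287490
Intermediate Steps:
Q(y, r) = 16 (Q(y, r) = -4*(-4) = 16)
h(k, u) = 16*k
d(E, B) = -144 - E (d(E, B) = 16*(-9) - E = -144 - E)
O + d(-311 + 73, -265) = 287396 + (-144 - (-311 + 73)) = 287396 + (-144 - 1*(-238)) = 287396 + (-144 + 238) = 287396 + 94 = 287490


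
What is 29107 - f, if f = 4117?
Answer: 24990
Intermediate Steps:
29107 - f = 29107 - 1*4117 = 29107 - 4117 = 24990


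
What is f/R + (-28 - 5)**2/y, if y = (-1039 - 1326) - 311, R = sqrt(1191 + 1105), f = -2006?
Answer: -363/892 - 1003*sqrt(574)/574 ≈ -42.271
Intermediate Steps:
R = 2*sqrt(574) (R = sqrt(2296) = 2*sqrt(574) ≈ 47.917)
y = -2676 (y = -2365 - 311 = -2676)
f/R + (-28 - 5)**2/y = -2006*sqrt(574)/1148 + (-28 - 5)**2/(-2676) = -1003*sqrt(574)/574 + (-33)**2*(-1/2676) = -1003*sqrt(574)/574 + 1089*(-1/2676) = -1003*sqrt(574)/574 - 363/892 = -363/892 - 1003*sqrt(574)/574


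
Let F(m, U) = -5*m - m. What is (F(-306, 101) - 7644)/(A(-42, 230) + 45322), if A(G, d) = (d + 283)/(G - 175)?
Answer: -1260336/9834361 ≈ -0.12816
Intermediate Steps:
F(m, U) = -6*m
A(G, d) = (283 + d)/(-175 + G)
(F(-306, 101) - 7644)/(A(-42, 230) + 45322) = (-6*(-306) - 7644)/((283 + 230)/(-175 - 42) + 45322) = (1836 - 7644)/(513/(-217) + 45322) = -5808/(-1/217*513 + 45322) = -5808/(-513/217 + 45322) = -5808/9834361/217 = -5808*217/9834361 = -1260336/9834361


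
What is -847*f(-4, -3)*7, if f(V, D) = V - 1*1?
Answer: 29645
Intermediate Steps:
f(V, D) = -1 + V (f(V, D) = V - 1 = -1 + V)
-847*f(-4, -3)*7 = -847*(-1 - 4)*7 = -(-4235)*7 = -847*(-35) = 29645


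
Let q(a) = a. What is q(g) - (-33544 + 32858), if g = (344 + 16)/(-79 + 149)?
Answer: 4838/7 ≈ 691.14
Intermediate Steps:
g = 36/7 (g = 360/70 = 360*(1/70) = 36/7 ≈ 5.1429)
q(g) - (-33544 + 32858) = 36/7 - (-33544 + 32858) = 36/7 - 1*(-686) = 36/7 + 686 = 4838/7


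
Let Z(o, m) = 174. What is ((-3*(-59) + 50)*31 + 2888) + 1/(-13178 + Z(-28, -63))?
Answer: 129064699/13004 ≈ 9925.0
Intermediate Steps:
((-3*(-59) + 50)*31 + 2888) + 1/(-13178 + Z(-28, -63)) = ((-3*(-59) + 50)*31 + 2888) + 1/(-13178 + 174) = ((177 + 50)*31 + 2888) + 1/(-13004) = (227*31 + 2888) - 1/13004 = (7037 + 2888) - 1/13004 = 9925 - 1/13004 = 129064699/13004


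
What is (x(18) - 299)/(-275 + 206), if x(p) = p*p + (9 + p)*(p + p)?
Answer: -997/69 ≈ -14.449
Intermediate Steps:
x(p) = p² + 2*p*(9 + p) (x(p) = p² + (9 + p)*(2*p) = p² + 2*p*(9 + p))
(x(18) - 299)/(-275 + 206) = (3*18*(6 + 18) - 299)/(-275 + 206) = (3*18*24 - 299)/(-69) = (1296 - 299)*(-1/69) = 997*(-1/69) = -997/69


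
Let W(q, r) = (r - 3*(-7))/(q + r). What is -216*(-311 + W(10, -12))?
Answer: 68148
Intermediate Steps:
W(q, r) = (21 + r)/(q + r) (W(q, r) = (r + 21)/(q + r) = (21 + r)/(q + r))
-216*(-311 + W(10, -12)) = -216*(-311 + (21 - 12)/(10 - 12)) = -216*(-311 + 9/(-2)) = -216*(-311 - ½*9) = -216*(-311 - 9/2) = -216*(-631/2) = 68148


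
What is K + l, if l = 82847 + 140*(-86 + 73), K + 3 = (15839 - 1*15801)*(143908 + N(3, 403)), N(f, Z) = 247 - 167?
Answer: 5552568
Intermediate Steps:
N(f, Z) = 80
K = 5471541 (K = -3 + (15839 - 1*15801)*(143908 + 80) = -3 + (15839 - 15801)*143988 = -3 + 38*143988 = -3 + 5471544 = 5471541)
l = 81027 (l = 82847 + 140*(-13) = 82847 - 1820 = 81027)
K + l = 5471541 + 81027 = 5552568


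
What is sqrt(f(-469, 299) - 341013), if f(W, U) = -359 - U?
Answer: I*sqrt(341671) ≈ 584.53*I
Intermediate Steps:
sqrt(f(-469, 299) - 341013) = sqrt((-359 - 1*299) - 341013) = sqrt((-359 - 299) - 341013) = sqrt(-658 - 341013) = sqrt(-341671) = I*sqrt(341671)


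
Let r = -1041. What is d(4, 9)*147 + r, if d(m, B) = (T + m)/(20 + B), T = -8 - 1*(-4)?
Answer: -1041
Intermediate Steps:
T = -4 (T = -8 + 4 = -4)
d(m, B) = (-4 + m)/(20 + B)
d(4, 9)*147 + r = ((-4 + 4)/(20 + 9))*147 - 1041 = (0/29)*147 - 1041 = ((1/29)*0)*147 - 1041 = 0*147 - 1041 = 0 - 1041 = -1041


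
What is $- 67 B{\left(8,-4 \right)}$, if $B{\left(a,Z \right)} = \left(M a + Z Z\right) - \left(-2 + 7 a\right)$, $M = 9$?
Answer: $-2278$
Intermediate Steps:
$B{\left(a,Z \right)} = 2 + Z^{2} + 2 a$ ($B{\left(a,Z \right)} = \left(9 a + Z Z\right) - \left(-2 + 7 a\right) = \left(9 a + Z^{2}\right) - \left(-2 + 7 a\right) = \left(Z^{2} + 9 a\right) - \left(-2 + 7 a\right) = 2 + Z^{2} + 2 a$)
$- 67 B{\left(8,-4 \right)} = - 67 \left(2 + \left(-4\right)^{2} + 2 \cdot 8\right) = - 67 \left(2 + 16 + 16\right) = \left(-67\right) 34 = -2278$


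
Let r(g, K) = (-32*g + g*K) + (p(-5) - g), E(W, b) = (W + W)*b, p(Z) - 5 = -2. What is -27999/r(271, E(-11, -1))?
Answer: 27999/2978 ≈ 9.4019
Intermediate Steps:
p(Z) = 3 (p(Z) = 5 - 2 = 3)
E(W, b) = 2*W*b (E(W, b) = (2*W)*b = 2*W*b)
r(g, K) = 3 - 33*g + K*g (r(g, K) = (-32*g + g*K) + (3 - g) = (-32*g + K*g) + (3 - g) = 3 - 33*g + K*g)
-27999/r(271, E(-11, -1)) = -27999/(3 - 33*271 + (2*(-11)*(-1))*271) = -27999/(3 - 8943 + 22*271) = -27999/(3 - 8943 + 5962) = -27999/(-2978) = -27999*(-1/2978) = 27999/2978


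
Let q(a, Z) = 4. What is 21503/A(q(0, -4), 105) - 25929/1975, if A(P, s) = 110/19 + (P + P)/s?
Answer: 84421086717/23111450 ≈ 3652.8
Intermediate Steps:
A(P, s) = 110/19 + 2*P/s (A(P, s) = 110*(1/19) + (2*P)/s = 110/19 + 2*P/s)
21503/A(q(0, -4), 105) - 25929/1975 = 21503/(110/19 + 2*4/105) - 25929/1975 = 21503/(110/19 + 2*4*(1/105)) - 25929*1/1975 = 21503/(110/19 + 8/105) - 25929/1975 = 21503/(11702/1995) - 25929/1975 = 21503*(1995/11702) - 25929/1975 = 42898485/11702 - 25929/1975 = 84421086717/23111450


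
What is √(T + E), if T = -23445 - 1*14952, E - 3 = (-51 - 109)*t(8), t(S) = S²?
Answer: I*√48634 ≈ 220.53*I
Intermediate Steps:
E = -10237 (E = 3 + (-51 - 109)*8² = 3 - 160*64 = 3 - 10240 = -10237)
T = -38397 (T = -23445 - 14952 = -38397)
√(T + E) = √(-38397 - 10237) = √(-48634) = I*√48634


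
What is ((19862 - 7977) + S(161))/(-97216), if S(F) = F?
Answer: -6023/48608 ≈ -0.12391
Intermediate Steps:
((19862 - 7977) + S(161))/(-97216) = ((19862 - 7977) + 161)/(-97216) = (11885 + 161)*(-1/97216) = 12046*(-1/97216) = -6023/48608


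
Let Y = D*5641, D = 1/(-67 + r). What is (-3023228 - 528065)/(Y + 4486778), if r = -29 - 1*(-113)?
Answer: -60371981/76280867 ≈ -0.79144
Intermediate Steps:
r = 84 (r = -29 + 113 = 84)
D = 1/17 (D = 1/(-67 + 84) = 1/17 ≈ 0.058824)
Y = 5641/17 (Y = (1/17)*5641 = 5641/17 ≈ 331.82)
(-3023228 - 528065)/(Y + 4486778) = (-3023228 - 528065)/(5641/17 + 4486778) = -3551293/76280867/17 = -3551293*17/76280867 = -60371981/76280867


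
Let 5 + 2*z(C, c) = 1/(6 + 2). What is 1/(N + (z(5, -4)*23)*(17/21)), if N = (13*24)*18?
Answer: 112/623909 ≈ 0.00017951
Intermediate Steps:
z(C, c) = -39/16 (z(C, c) = -5/2 + 1/(2*(6 + 2)) = -5/2 + (1/2)/8 = -5/2 + (1/2)*(1/8) = -5/2 + 1/16 = -39/16)
N = 5616 (N = 312*18 = 5616)
1/(N + (z(5, -4)*23)*(17/21)) = 1/(5616 + (-39/16*23)*(17/21)) = 1/(5616 - 15249/(16*21)) = 1/(5616 - 897/16*17/21) = 1/(5616 - 5083/112) = 1/(623909/112) = 112/623909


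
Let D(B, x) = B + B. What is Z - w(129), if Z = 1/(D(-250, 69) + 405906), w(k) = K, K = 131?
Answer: -53108185/405406 ≈ -131.00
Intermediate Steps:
D(B, x) = 2*B
w(k) = 131
Z = 1/405406 (Z = 1/(2*(-250) + 405906) = 1/(-500 + 405906) = 1/405406 ≈ 2.4667e-6)
Z - w(129) = 1/405406 - 1*131 = 1/405406 - 131 = -53108185/405406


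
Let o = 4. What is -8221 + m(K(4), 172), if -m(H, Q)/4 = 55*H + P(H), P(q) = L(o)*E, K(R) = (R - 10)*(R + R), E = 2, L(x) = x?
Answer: 2307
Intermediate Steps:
K(R) = 2*R*(-10 + R) (K(R) = (-10 + R)*(2*R) = 2*R*(-10 + R))
P(q) = 8 (P(q) = 4*2 = 8)
m(H, Q) = -32 - 220*H (m(H, Q) = -4*(55*H + 8) = -4*(8 + 55*H) = -32 - 220*H)
-8221 + m(K(4), 172) = -8221 + (-32 - 440*4*(-10 + 4)) = -8221 + (-32 - 440*4*(-6)) = -8221 + (-32 - 220*(-48)) = -8221 + (-32 + 10560) = -8221 + 10528 = 2307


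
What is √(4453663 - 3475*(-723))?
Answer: 2*√1741522 ≈ 2639.3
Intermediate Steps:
√(4453663 - 3475*(-723)) = √(4453663 + 2512425) = √6966088 = 2*√1741522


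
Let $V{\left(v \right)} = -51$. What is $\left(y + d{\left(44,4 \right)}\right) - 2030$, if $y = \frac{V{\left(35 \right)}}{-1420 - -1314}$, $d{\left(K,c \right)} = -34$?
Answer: $- \frac{218733}{106} \approx -2063.5$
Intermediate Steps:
$y = \frac{51}{106}$ ($y = - \frac{51}{-1420 - -1314} = - \frac{51}{-1420 + 1314} = - \frac{51}{-106} = \left(-51\right) \left(- \frac{1}{106}\right) = \frac{51}{106} \approx 0.48113$)
$\left(y + d{\left(44,4 \right)}\right) - 2030 = \left(\frac{51}{106} - 34\right) - 2030 = - \frac{3553}{106} - 2030 = - \frac{218733}{106}$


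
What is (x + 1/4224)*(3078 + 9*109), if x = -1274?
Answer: -661909125/128 ≈ -5.1712e+6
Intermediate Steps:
(x + 1/4224)*(3078 + 9*109) = (-1274 + 1/4224)*(3078 + 9*109) = (-1274 + 1/4224)*(3078 + 981) = -5381375/4224*4059 = -661909125/128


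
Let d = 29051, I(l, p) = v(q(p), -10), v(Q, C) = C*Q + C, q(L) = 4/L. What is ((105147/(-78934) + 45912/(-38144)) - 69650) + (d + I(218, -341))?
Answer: -2605990929508925/64168921696 ≈ -40611.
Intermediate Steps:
v(Q, C) = C + C*Q
I(l, p) = -10 - 40/p (I(l, p) = -10*(1 + 4/p) = -10 - 40/p)
((105147/(-78934) + 45912/(-38144)) - 69650) + (d + I(218, -341)) = ((105147/(-78934) + 45912/(-38144)) - 69650) + (29051 + (-10 - 40/(-341))) = ((105147*(-1/78934) + 45912*(-1/38144)) - 69650) + (29051 + (-10 - 40*(-1/341))) = ((-105147/78934 - 5739/4768) - 69650) + (29051 + (-10 + 40/341)) = (-477171561/188178656 - 69650) + (29051 - 3370/341) = -13107120561961/188178656 + 9903021/341 = -2605990929508925/64168921696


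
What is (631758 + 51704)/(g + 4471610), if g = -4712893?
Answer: -683462/241283 ≈ -2.8326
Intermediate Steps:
(631758 + 51704)/(g + 4471610) = (631758 + 51704)/(-4712893 + 4471610) = 683462/(-241283) = 683462*(-1/241283) = -683462/241283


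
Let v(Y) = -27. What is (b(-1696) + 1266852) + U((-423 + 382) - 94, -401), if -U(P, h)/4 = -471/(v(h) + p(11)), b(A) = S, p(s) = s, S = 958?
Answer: 5070769/4 ≈ 1.2677e+6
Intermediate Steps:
b(A) = 958
U(P, h) = -471/4 (U(P, h) = -(-1884)/(-27 + 11) = -(-1884)/(-16) = -(-1884)*(-1)/16 = -4*471/16 = -471/4)
(b(-1696) + 1266852) + U((-423 + 382) - 94, -401) = (958 + 1266852) - 471/4 = 1267810 - 471/4 = 5070769/4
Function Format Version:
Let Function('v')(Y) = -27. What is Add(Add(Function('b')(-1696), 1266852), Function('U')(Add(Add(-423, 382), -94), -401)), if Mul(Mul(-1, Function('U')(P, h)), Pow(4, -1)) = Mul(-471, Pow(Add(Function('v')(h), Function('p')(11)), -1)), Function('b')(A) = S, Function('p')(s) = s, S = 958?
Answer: Rational(5070769, 4) ≈ 1.2677e+6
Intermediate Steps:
Function('b')(A) = 958
Function('U')(P, h) = Rational(-471, 4) (Function('U')(P, h) = Mul(-4, Mul(-471, Pow(Add(-27, 11), -1))) = Mul(-4, Mul(-471, Pow(-16, -1))) = Mul(-4, Mul(-471, Rational(-1, 16))) = Mul(-4, Rational(471, 16)) = Rational(-471, 4))
Add(Add(Function('b')(-1696), 1266852), Function('U')(Add(Add(-423, 382), -94), -401)) = Add(Add(958, 1266852), Rational(-471, 4)) = Add(1267810, Rational(-471, 4)) = Rational(5070769, 4)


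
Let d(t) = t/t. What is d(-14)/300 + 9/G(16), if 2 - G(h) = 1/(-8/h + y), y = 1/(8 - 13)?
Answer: 1577/600 ≈ 2.6283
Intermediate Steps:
y = -⅕ (y = 1/(-5) = -⅕ ≈ -0.20000)
d(t) = 1
G(h) = 2 - 1/(-⅕ - 8/h) (G(h) = 2 - 1/(-8/h - ⅕) = 2 - 1/(-⅕ - 8/h))
d(-14)/300 + 9/G(16) = 1/300 + 9/(((80 + 7*16)/(40 + 16))) = 1*(1/300) + 9/(((80 + 112)/56)) = 1/300 + 9/(((1/56)*192)) = 1/300 + 9/(24/7) = 1/300 + 9*(7/24) = 1/300 + 21/8 = 1577/600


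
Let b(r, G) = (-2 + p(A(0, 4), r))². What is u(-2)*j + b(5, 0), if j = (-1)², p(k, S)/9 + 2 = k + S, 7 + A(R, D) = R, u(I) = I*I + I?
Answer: 1446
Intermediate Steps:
u(I) = I + I² (u(I) = I² + I = I + I²)
A(R, D) = -7 + R
p(k, S) = -18 + 9*S + 9*k (p(k, S) = -18 + 9*(k + S) = -18 + 9*(S + k) = -18 + (9*S + 9*k) = -18 + 9*S + 9*k)
b(r, G) = (-83 + 9*r)² (b(r, G) = (-2 + (-18 + 9*r + 9*(-7 + 0)))² = (-2 + (-18 + 9*r + 9*(-7)))² = (-2 + (-18 + 9*r - 63))² = (-2 + (-81 + 9*r))² = (-83 + 9*r)²)
j = 1
u(-2)*j + b(5, 0) = -2*(1 - 2)*1 + (-83 + 9*5)² = -2*(-1)*1 + (-83 + 45)² = 2*1 + (-38)² = 2 + 1444 = 1446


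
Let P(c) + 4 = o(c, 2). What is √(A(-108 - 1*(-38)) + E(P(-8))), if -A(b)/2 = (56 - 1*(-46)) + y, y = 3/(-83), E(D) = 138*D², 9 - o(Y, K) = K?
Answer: 4*√446955/83 ≈ 32.219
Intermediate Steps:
o(Y, K) = 9 - K
P(c) = 3 (P(c) = -4 + (9 - 1*2) = -4 + (9 - 2) = -4 + 7 = 3)
y = -3/83 (y = 3*(-1/83) = -3/83 ≈ -0.036145)
A(b) = -16926/83 (A(b) = -2*((56 - 1*(-46)) - 3/83) = -2*((56 + 46) - 3/83) = -2*(102 - 3/83) = -2*8463/83 = -16926/83)
√(A(-108 - 1*(-38)) + E(P(-8))) = √(-16926/83 + 138*3²) = √(-16926/83 + 138*9) = √(-16926/83 + 1242) = √(86160/83) = 4*√446955/83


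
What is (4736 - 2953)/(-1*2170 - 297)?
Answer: -1783/2467 ≈ -0.72274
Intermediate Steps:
(4736 - 2953)/(-1*2170 - 297) = 1783/(-2170 - 297) = 1783/(-2467) = 1783*(-1/2467) = -1783/2467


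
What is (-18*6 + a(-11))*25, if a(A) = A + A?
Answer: -3250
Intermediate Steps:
a(A) = 2*A
(-18*6 + a(-11))*25 = (-18*6 + 2*(-11))*25 = (-108 - 22)*25 = -130*25 = -3250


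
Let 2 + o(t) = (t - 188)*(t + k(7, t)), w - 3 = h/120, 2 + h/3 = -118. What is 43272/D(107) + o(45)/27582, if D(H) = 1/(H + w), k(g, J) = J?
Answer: 63853757828/13791 ≈ 4.6301e+6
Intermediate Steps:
h = -360 (h = -6 + 3*(-118) = -6 - 354 = -360)
w = 0 (w = 3 - 360/120 = 3 - 360*1/120 = 3 - 3 = 0)
D(H) = 1/H (D(H) = 1/(H + 0) = 1/H)
o(t) = -2 + 2*t*(-188 + t) (o(t) = -2 + (t - 188)*(t + t) = -2 + (-188 + t)*(2*t) = -2 + 2*t*(-188 + t))
43272/D(107) + o(45)/27582 = 43272/(1/107) + (-2 - 376*45 + 2*45²)/27582 = 43272/(1/107) + (-2 - 16920 + 2*2025)*(1/27582) = 43272*107 + (-2 - 16920 + 4050)*(1/27582) = 4630104 - 12872*1/27582 = 4630104 - 6436/13791 = 63853757828/13791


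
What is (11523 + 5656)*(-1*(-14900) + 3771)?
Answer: 320749109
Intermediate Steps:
(11523 + 5656)*(-1*(-14900) + 3771) = 17179*(14900 + 3771) = 17179*18671 = 320749109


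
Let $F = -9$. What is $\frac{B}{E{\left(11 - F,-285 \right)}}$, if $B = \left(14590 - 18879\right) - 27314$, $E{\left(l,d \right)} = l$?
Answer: $- \frac{31603}{20} \approx -1580.2$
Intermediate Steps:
$B = -31603$ ($B = -4289 - 27314 = -31603$)
$\frac{B}{E{\left(11 - F,-285 \right)}} = - \frac{31603}{11 - -9} = - \frac{31603}{11 + 9} = - \frac{31603}{20}$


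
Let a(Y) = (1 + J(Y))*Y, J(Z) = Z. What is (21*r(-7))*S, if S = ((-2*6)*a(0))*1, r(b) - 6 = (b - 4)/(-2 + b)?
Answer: 0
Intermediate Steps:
r(b) = 6 + (-4 + b)/(-2 + b) (r(b) = 6 + (b - 4)/(-2 + b) = 6 + (-4 + b)/(-2 + b))
a(Y) = Y*(1 + Y) (a(Y) = (1 + Y)*Y = Y*(1 + Y))
S = 0 (S = ((-2*6)*(0*(1 + 0)))*1 = -0*1 = -12*0*1 = 0*1 = 0)
(21*r(-7))*S = (21*((-16 + 7*(-7))/(-2 - 7)))*0 = (21*((-16 - 49)/(-9)))*0 = (21*(-⅑*(-65)))*0 = (21*(65/9))*0 = (455/3)*0 = 0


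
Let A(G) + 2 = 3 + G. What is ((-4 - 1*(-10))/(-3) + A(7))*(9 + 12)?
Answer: 126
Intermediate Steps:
A(G) = 1 + G (A(G) = -2 + (3 + G) = 1 + G)
((-4 - 1*(-10))/(-3) + A(7))*(9 + 12) = ((-4 - 1*(-10))/(-3) + (1 + 7))*(9 + 12) = ((-4 + 10)*(-⅓) + 8)*21 = (6*(-⅓) + 8)*21 = (-2 + 8)*21 = 6*21 = 126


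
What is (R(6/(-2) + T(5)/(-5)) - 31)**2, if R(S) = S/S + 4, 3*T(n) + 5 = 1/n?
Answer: 676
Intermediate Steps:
T(n) = -5/3 + 1/(3*n)
R(S) = 5 (R(S) = 1 + 4 = 5)
(R(6/(-2) + T(5)/(-5)) - 31)**2 = (5 - 31)**2 = (-26)**2 = 676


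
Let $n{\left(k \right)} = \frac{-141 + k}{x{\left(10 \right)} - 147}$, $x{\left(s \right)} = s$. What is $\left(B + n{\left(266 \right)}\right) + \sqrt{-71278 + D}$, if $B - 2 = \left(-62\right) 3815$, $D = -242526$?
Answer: $- \frac{32404461}{137} + 2 i \sqrt{78451} \approx -2.3653 \cdot 10^{5} + 560.18 i$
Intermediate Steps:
$B = -236528$ ($B = 2 - 236530 = -236528$)
$n{\left(k \right)} = \frac{141}{137} - \frac{k}{137}$ ($n{\left(k \right)} = \frac{-141 + k}{10 - 147} = \frac{-141 + k}{-137} = \left(-141 + k\right) \left(- \frac{1}{137}\right) = \frac{141}{137} - \frac{k}{137}$)
$\left(B + n{\left(266 \right)}\right) + \sqrt{-71278 + D} = \left(-236528 + \left(\frac{141}{137} - \frac{266}{137}\right)\right) + \sqrt{-71278 - 242526} = \left(-236528 + \left(\frac{141}{137} - \frac{266}{137}\right)\right) + \sqrt{-313804} = \left(-236528 - \frac{125}{137}\right) + 2 i \sqrt{78451} = - \frac{32404461}{137} + 2 i \sqrt{78451}$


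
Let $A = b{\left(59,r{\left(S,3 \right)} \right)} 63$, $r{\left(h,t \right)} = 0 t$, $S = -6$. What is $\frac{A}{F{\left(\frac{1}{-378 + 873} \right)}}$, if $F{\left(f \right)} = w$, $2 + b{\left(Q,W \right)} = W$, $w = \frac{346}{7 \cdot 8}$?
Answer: $- \frac{3528}{173} \approx -20.393$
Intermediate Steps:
$w = \frac{173}{28}$ ($w = \frac{346}{56} = 346 \cdot \frac{1}{56} = \frac{173}{28} \approx 6.1786$)
$r{\left(h,t \right)} = 0$
$b{\left(Q,W \right)} = -2 + W$
$F{\left(f \right)} = \frac{173}{28}$
$A = -126$ ($A = \left(-2 + 0\right) 63 = \left(-2\right) 63 = -126$)
$\frac{A}{F{\left(\frac{1}{-378 + 873} \right)}} = - \frac{126}{\frac{173}{28}} = \left(-126\right) \frac{28}{173} = - \frac{3528}{173}$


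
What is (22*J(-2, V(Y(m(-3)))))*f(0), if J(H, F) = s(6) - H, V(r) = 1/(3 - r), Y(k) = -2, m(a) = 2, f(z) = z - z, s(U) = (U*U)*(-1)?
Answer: 0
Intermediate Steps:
s(U) = -U² (s(U) = U²*(-1) = -U²)
f(z) = 0
J(H, F) = -36 - H (J(H, F) = -1*6² - H = -1*36 - H = -36 - H)
(22*J(-2, V(Y(m(-3)))))*f(0) = (22*(-36 - 1*(-2)))*0 = (22*(-36 + 2))*0 = (22*(-34))*0 = -748*0 = 0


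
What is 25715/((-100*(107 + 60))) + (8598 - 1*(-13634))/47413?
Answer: -169590179/158359420 ≈ -1.0709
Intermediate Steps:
25715/((-100*(107 + 60))) + (8598 - 1*(-13634))/47413 = 25715/((-100*167)) + (8598 + 13634)*(1/47413) = 25715/(-16700) + 22232*(1/47413) = 25715*(-1/16700) + 22232/47413 = -5143/3340 + 22232/47413 = -169590179/158359420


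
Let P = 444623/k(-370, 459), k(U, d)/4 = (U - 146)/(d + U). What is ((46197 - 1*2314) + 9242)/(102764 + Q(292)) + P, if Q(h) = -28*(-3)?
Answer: -254358408191/13267392 ≈ -19172.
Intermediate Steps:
k(U, d) = 4*(-146 + U)/(U + d) (k(U, d) = 4*((U - 146)/(d + U)) = 4*((-146 + U)/(U + d)) = 4*(-146 + U)/(U + d))
Q(h) = 84
P = -39571447/2064 (P = 444623/((4*(-146 - 370)/(-370 + 459))) = 444623/((4*(-516)/89)) = 444623/((4*(1/89)*(-516))) = 444623/(-2064/89) = 444623*(-89/2064) = -39571447/2064 ≈ -19172.)
((46197 - 1*2314) + 9242)/(102764 + Q(292)) + P = ((46197 - 1*2314) + 9242)/(102764 + 84) - 39571447/2064 = ((46197 - 2314) + 9242)/102848 - 39571447/2064 = (43883 + 9242)*(1/102848) - 39571447/2064 = 53125*(1/102848) - 39571447/2064 = 53125/102848 - 39571447/2064 = -254358408191/13267392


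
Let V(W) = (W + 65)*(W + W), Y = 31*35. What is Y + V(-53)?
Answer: -187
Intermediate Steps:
Y = 1085
V(W) = 2*W*(65 + W) (V(W) = (65 + W)*(2*W) = 2*W*(65 + W))
Y + V(-53) = 1085 + 2*(-53)*(65 - 53) = 1085 + 2*(-53)*12 = 1085 - 1272 = -187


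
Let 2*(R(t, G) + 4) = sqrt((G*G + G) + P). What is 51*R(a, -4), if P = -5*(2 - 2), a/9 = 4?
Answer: -204 + 51*sqrt(3) ≈ -115.67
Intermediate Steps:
a = 36 (a = 9*4 = 36)
P = 0 (P = -5*0 = 0)
R(t, G) = -4 + sqrt(G + G**2)/2 (R(t, G) = -4 + sqrt((G*G + G) + 0)/2 = -4 + sqrt((G**2 + G) + 0)/2 = -4 + sqrt((G + G**2) + 0)/2 = -4 + sqrt(G + G**2)/2)
51*R(a, -4) = 51*(-4 + sqrt(-4*(1 - 4))/2) = 51*(-4 + sqrt(-4*(-3))/2) = 51*(-4 + sqrt(12)/2) = 51*(-4 + (2*sqrt(3))/2) = 51*(-4 + sqrt(3)) = -204 + 51*sqrt(3)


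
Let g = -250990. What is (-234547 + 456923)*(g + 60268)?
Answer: -42411995472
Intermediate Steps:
(-234547 + 456923)*(g + 60268) = (-234547 + 456923)*(-250990 + 60268) = 222376*(-190722) = -42411995472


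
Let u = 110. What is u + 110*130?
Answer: 14410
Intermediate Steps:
u + 110*130 = 110 + 110*130 = 110 + 14300 = 14410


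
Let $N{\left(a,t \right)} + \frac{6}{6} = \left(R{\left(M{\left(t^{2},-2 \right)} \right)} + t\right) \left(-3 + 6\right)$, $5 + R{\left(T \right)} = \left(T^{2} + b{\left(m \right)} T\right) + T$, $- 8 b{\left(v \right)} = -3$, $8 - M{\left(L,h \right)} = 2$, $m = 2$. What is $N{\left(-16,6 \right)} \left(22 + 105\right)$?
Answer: $\frac{68453}{4} \approx 17113.0$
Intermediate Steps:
$M{\left(L,h \right)} = 6$ ($M{\left(L,h \right)} = 8 - 2 = 6$)
$b{\left(v \right)} = \frac{3}{8}$ ($b{\left(v \right)} = \left(- \frac{1}{8}\right) \left(-3\right) = \frac{3}{8}$)
$R{\left(T \right)} = -5 + T^{2} + \frac{11 T}{8}$ ($R{\left(T \right)} = -5 + \left(\left(T^{2} + \frac{3 T}{8}\right) + T\right) = -5 + \left(T^{2} + \frac{11 T}{8}\right) = -5 + T^{2} + \frac{11 T}{8}$)
$N{\left(a,t \right)} = \frac{467}{4} + 3 t$ ($N{\left(a,t \right)} = -1 + \left(\left(-5 + 6^{2} + \frac{11}{8} \cdot 6\right) + t\right) \left(-3 + 6\right) = -1 + \left(\left(-5 + 36 + \frac{33}{4}\right) + t\right) 3 = -1 + \left(\frac{157}{4} + t\right) 3 = -1 + \left(\frac{471}{4} + 3 t\right) = \frac{467}{4} + 3 t$)
$N{\left(-16,6 \right)} \left(22 + 105\right) = \left(\frac{467}{4} + 3 \cdot 6\right) \left(22 + 105\right) = \left(\frac{467}{4} + 18\right) 127 = \frac{539}{4} \cdot 127 = \frac{68453}{4}$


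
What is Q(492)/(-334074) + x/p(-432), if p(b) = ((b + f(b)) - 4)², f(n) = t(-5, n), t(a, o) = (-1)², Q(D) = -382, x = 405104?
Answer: 22567832941/10535858775 ≈ 2.1420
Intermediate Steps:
t(a, o) = 1
f(n) = 1
p(b) = (-3 + b)² (p(b) = ((b + 1) - 4)² = ((1 + b) - 4)² = (-3 + b)²)
Q(492)/(-334074) + x/p(-432) = -382/(-334074) + 405104/((-3 - 432)²) = -382*(-1/334074) + 405104/((-435)²) = 191/167037 + 405104/189225 = 22567832941/10535858775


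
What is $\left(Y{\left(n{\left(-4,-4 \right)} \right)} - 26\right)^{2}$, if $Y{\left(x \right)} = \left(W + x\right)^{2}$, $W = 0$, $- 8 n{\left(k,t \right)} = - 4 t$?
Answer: $484$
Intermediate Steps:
$n{\left(k,t \right)} = \frac{t}{2}$ ($n{\left(k,t \right)} = - \frac{\left(-4\right) t}{8} = \frac{t}{2}$)
$Y{\left(x \right)} = x^{2}$ ($Y{\left(x \right)} = \left(0 + x\right)^{2} = x^{2}$)
$\left(Y{\left(n{\left(-4,-4 \right)} \right)} - 26\right)^{2} = \left(\left(\frac{1}{2} \left(-4\right)\right)^{2} - 26\right)^{2} = \left(\left(-2\right)^{2} - 26\right)^{2} = \left(4 - 26\right)^{2} = \left(-22\right)^{2} = 484$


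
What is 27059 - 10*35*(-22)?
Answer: 34759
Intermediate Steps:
27059 - 10*35*(-22) = 27059 - 350*(-22) = 27059 - 1*(-7700) = 27059 + 7700 = 34759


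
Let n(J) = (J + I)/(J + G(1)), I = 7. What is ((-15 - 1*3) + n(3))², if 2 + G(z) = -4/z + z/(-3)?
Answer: 441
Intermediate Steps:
G(z) = -2 - 4/z - z/3 (G(z) = -2 + (-4/z + z/(-3)) = -2 + (-4/z + z*(-⅓)) = -2 + (-4/z - z/3) = -2 - 4/z - z/3)
n(J) = (7 + J)/(-19/3 + J) (n(J) = (J + 7)/(J + (-2 - 4/1 - ⅓*1)) = (7 + J)/(J + (-2 - 4*1 - ⅓)) = (7 + J)/(J + (-2 - 4 - ⅓)) = (7 + J)/(J - 19/3) = (7 + J)/(-19/3 + J))
((-15 - 1*3) + n(3))² = ((-15 - 1*3) + 3*(7 + 3)/(-19 + 3*3))² = ((-15 - 3) + 3*10/(-19 + 9))² = (-18 + 3*10/(-10))² = (-18 + 3*(-⅒)*10)² = (-18 - 3)² = (-21)² = 441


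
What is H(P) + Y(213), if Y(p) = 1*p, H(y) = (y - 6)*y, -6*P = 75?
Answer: 1777/4 ≈ 444.25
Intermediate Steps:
P = -25/2 (P = -⅙*75 = -25/2 ≈ -12.500)
H(y) = y*(-6 + y) (H(y) = (-6 + y)*y = y*(-6 + y))
Y(p) = p
H(P) + Y(213) = -25*(-6 - 25/2)/2 + 213 = -25/2*(-37/2) + 213 = 925/4 + 213 = 1777/4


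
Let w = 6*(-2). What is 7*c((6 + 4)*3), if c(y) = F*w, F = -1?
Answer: 84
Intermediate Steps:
w = -12
c(y) = 12 (c(y) = -1*(-12) = 12)
7*c((6 + 4)*3) = 7*12 = 84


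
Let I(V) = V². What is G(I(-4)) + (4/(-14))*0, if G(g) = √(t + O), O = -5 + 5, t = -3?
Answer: I*√3 ≈ 1.732*I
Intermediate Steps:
O = 0
G(g) = I*√3 (G(g) = √(-3 + 0) = √(-3) = I*√3)
G(I(-4)) + (4/(-14))*0 = I*√3 + (4/(-14))*0 = I*√3 + (4*(-1/14))*0 = I*√3 - 2/7*0 = I*√3 + 0 = I*√3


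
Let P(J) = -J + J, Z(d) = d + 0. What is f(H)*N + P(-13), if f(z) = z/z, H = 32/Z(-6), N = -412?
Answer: -412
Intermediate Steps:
Z(d) = d
P(J) = 0
H = -16/3 (H = 32/(-6) = 32*(-1/6) = -16/3 ≈ -5.3333)
f(z) = 1
f(H)*N + P(-13) = 1*(-412) + 0 = -412 + 0 = -412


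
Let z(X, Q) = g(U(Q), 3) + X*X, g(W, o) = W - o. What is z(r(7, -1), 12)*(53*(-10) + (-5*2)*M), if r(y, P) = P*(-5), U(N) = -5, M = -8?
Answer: -7650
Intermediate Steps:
r(y, P) = -5*P
z(X, Q) = -8 + X² (z(X, Q) = (-5 - 1*3) + X*X = (-5 - 3) + X² = -8 + X²)
z(r(7, -1), 12)*(53*(-10) + (-5*2)*M) = (-8 + (-5*(-1))²)*(53*(-10) - 5*2*(-8)) = (-8 + 5²)*(-530 - 10*(-8)) = (-8 + 25)*(-530 + 80) = 17*(-450) = -7650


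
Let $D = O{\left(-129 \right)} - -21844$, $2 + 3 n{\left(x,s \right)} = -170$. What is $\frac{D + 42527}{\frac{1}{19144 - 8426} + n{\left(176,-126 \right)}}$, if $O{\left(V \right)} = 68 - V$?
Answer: $- \frac{2076119472}{1843493} \approx -1126.2$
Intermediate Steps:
$n{\left(x,s \right)} = - \frac{172}{3}$ ($n{\left(x,s \right)} = - \frac{2}{3} + \frac{1}{3} \left(-170\right) = - \frac{2}{3} - \frac{170}{3} = - \frac{172}{3}$)
$D = 22041$ ($D = \left(68 - -129\right) - -21844 = \left(68 + 129\right) + 21844 = 197 + 21844 = 22041$)
$\frac{D + 42527}{\frac{1}{19144 - 8426} + n{\left(176,-126 \right)}} = \frac{22041 + 42527}{\frac{1}{19144 - 8426} - \frac{172}{3}} = \frac{64568}{\frac{1}{10718} - \frac{172}{3}} = \frac{64568}{- \frac{1843493}{32154}} = 64568 \left(- \frac{32154}{1843493}\right) = - \frac{2076119472}{1843493}$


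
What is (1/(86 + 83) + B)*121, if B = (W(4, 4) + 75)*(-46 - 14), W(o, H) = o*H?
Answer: -111651419/169 ≈ -6.6066e+5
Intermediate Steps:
W(o, H) = H*o
B = -5460 (B = (4*4 + 75)*(-46 - 14) = (16 + 75)*(-60) = 91*(-60) = -5460)
(1/(86 + 83) + B)*121 = (1/(86 + 83) - 5460)*121 = (1/169 - 5460)*121 = -922739/169*121 = -111651419/169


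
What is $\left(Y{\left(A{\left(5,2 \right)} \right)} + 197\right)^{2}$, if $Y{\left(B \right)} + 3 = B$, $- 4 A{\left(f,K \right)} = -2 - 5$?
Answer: $\frac{613089}{16} \approx 38318.0$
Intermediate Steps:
$A{\left(f,K \right)} = \frac{7}{4}$ ($A{\left(f,K \right)} = - \frac{-2 - 5}{4} = \left(- \frac{1}{4}\right) \left(-7\right) = \frac{7}{4}$)
$Y{\left(B \right)} = -3 + B$
$\left(Y{\left(A{\left(5,2 \right)} \right)} + 197\right)^{2} = \left(\left(-3 + \frac{7}{4}\right) + 197\right)^{2} = \left(- \frac{5}{4} + 197\right)^{2} = \left(\frac{783}{4}\right)^{2} = \frac{613089}{16}$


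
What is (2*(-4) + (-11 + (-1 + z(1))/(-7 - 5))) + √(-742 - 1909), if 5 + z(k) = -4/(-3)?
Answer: -335/18 + I*√2651 ≈ -18.611 + 51.488*I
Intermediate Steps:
z(k) = -11/3 (z(k) = -5 - 4/(-3) = -5 - 4*(-⅓) = -5 + 4/3 = -11/3)
(2*(-4) + (-11 + (-1 + z(1))/(-7 - 5))) + √(-742 - 1909) = (2*(-4) + (-11 + (-1 - 11/3)/(-7 - 5))) + √(-742 - 1909) = (-8 + (-11 - 14/3/(-12))) + √(-2651) = (-8 + (-11 - 14/3*(-1/12))) + I*√2651 = (-8 + (-11 + 7/18)) + I*√2651 = (-8 - 191/18) + I*√2651 = -335/18 + I*√2651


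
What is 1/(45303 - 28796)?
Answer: 1/16507 ≈ 6.0580e-5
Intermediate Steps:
1/(45303 - 28796) = 1/16507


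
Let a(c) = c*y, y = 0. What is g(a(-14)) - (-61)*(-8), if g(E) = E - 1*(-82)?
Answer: -406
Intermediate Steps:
a(c) = 0 (a(c) = c*0 = 0)
g(E) = 82 + E (g(E) = E + 82 = 82 + E)
g(a(-14)) - (-61)*(-8) = (82 + 0) - (-61)*(-8) = 82 - 1*488 = 82 - 488 = -406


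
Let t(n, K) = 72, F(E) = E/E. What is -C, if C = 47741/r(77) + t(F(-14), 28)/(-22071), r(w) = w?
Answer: -50175527/80927 ≈ -620.01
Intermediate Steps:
F(E) = 1
C = 50175527/80927 (C = 47741/77 + 72/(-22071) = 47741*(1/77) + 72*(-1/22071) = 47741/77 - 24/7357 = 50175527/80927 ≈ 620.01)
-C = -1*50175527/80927 = -50175527/80927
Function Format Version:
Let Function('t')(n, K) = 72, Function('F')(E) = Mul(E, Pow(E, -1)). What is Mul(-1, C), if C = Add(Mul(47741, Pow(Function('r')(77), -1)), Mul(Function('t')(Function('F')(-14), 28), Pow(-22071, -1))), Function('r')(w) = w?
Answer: Rational(-50175527, 80927) ≈ -620.01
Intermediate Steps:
Function('F')(E) = 1
C = Rational(50175527, 80927) (C = Add(Mul(47741, Pow(77, -1)), Mul(72, Pow(-22071, -1))) = Add(Mul(47741, Rational(1, 77)), Mul(72, Rational(-1, 22071))) = Add(Rational(47741, 77), Rational(-24, 7357)) = Rational(50175527, 80927) ≈ 620.01)
Mul(-1, C) = Mul(-1, Rational(50175527, 80927)) = Rational(-50175527, 80927)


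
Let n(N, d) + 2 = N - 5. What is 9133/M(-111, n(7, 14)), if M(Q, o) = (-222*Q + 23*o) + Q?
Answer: 9133/24531 ≈ 0.37230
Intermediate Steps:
n(N, d) = -7 + N (n(N, d) = -2 + (N - 5) = -2 + (-5 + N) = -7 + N)
M(Q, o) = -221*Q + 23*o
9133/M(-111, n(7, 14)) = 9133/(-221*(-111) + 23*(-7 + 7)) = 9133/(24531 + 23*0) = 9133/(24531 + 0) = 9133/24531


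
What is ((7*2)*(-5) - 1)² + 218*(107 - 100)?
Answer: 6567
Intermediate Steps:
((7*2)*(-5) - 1)² + 218*(107 - 100) = (14*(-5) - 1)² + 218*7 = (-70 - 1)² + 1526 = (-71)² + 1526 = 5041 + 1526 = 6567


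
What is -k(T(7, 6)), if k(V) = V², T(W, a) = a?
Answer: -36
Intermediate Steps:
-k(T(7, 6)) = -1*6² = -1*36 = -36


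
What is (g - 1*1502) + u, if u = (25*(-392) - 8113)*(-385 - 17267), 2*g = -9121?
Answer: 632388427/2 ≈ 3.1619e+8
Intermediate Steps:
g = -9121/2 (g = (1/2)*(-9121) = -9121/2 ≈ -4560.5)
u = 316200276 (u = (-9800 - 8113)*(-17652) = -17913*(-17652) = 316200276)
(g - 1*1502) + u = (-9121/2 - 1*1502) + 316200276 = (-9121/2 - 1502) + 316200276 = -12125/2 + 316200276 = 632388427/2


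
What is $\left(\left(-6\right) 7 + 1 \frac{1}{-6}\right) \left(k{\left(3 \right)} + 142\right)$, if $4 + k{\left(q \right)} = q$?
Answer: $- \frac{11891}{2} \approx -5945.5$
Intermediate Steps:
$k{\left(q \right)} = -4 + q$
$\left(\left(-6\right) 7 + 1 \frac{1}{-6}\right) \left(k{\left(3 \right)} + 142\right) = \left(\left(-6\right) 7 + 1 \frac{1}{-6}\right) \left(\left(-4 + 3\right) + 142\right) = \left(-42 + 1 \left(- \frac{1}{6}\right)\right) \left(-1 + 142\right) = \left(-42 - \frac{1}{6}\right) 141 = \left(- \frac{253}{6}\right) 141 = - \frac{11891}{2}$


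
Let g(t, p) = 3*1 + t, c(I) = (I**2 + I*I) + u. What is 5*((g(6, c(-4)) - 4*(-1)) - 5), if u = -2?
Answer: 40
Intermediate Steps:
c(I) = -2 + 2*I**2 (c(I) = (I**2 + I*I) - 2 = (I**2 + I**2) - 2 = 2*I**2 - 2 = -2 + 2*I**2)
g(t, p) = 3 + t
5*((g(6, c(-4)) - 4*(-1)) - 5) = 5*(((3 + 6) - 4*(-1)) - 5) = 5*((9 + 4) - 5) = 5*(13 - 5) = 5*8 = 40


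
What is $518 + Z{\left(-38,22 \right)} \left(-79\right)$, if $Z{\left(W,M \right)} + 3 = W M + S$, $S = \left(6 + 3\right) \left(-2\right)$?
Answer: $68221$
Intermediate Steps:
$S = -18$ ($S = 9 \left(-2\right) = -18$)
$Z{\left(W,M \right)} = -21 + M W$ ($Z{\left(W,M \right)} = -3 + \left(W M - 18\right) = -3 + \left(M W - 18\right) = -3 + \left(-18 + M W\right) = -21 + M W$)
$518 + Z{\left(-38,22 \right)} \left(-79\right) = 518 + \left(-21 + 22 \left(-38\right)\right) \left(-79\right) = 518 + \left(-21 - 836\right) \left(-79\right) = 518 - -67703 = 518 + 67703 = 68221$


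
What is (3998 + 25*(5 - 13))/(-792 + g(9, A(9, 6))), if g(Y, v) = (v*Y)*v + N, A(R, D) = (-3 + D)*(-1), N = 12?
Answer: -1266/233 ≈ -5.4335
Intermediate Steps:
A(R, D) = 3 - D
g(Y, v) = 12 + Y*v² (g(Y, v) = (v*Y)*v + 12 = (Y*v)*v + 12 = Y*v² + 12 = 12 + Y*v²)
(3998 + 25*(5 - 13))/(-792 + g(9, A(9, 6))) = (3998 + 25*(5 - 13))/(-792 + (12 + 9*(3 - 1*6)²)) = (3998 + 25*(-8))/(-792 + (12 + 9*(3 - 6)²)) = (3998 - 200)/(-792 + (12 + 9*(-3)²)) = 3798/(-792 + (12 + 9*9)) = 3798/(-792 + (12 + 81)) = 3798/(-792 + 93) = 3798/(-699) = 3798*(-1/699) = -1266/233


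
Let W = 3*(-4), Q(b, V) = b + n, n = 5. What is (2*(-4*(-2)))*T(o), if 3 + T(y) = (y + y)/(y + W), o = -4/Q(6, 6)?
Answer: -800/17 ≈ -47.059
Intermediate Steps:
Q(b, V) = 5 + b (Q(b, V) = b + 5 = 5 + b)
W = -12
o = -4/11 (o = -4/(5 + 6) = -4/11 ≈ -0.36364)
T(y) = -3 + 2*y/(-12 + y) (T(y) = -3 + (y + y)/(y - 12) = -3 + (2*y)/(-12 + y) = -3 + 2*y/(-12 + y))
(2*(-4*(-2)))*T(o) = (2*(-4*(-2)))*((36 - 1*(-4/11))/(-12 - 4/11)) = (2*8)*((36 + 4/11)/(-136/11)) = 16*(-11/136*400/11) = 16*(-50/17) = -800/17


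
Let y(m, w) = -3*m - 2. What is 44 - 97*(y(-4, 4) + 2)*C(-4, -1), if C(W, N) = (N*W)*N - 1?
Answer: 5864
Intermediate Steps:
C(W, N) = -1 + W*N² (C(W, N) = W*N² - 1 = -1 + W*N²)
y(m, w) = -2 - 3*m
44 - 97*(y(-4, 4) + 2)*C(-4, -1) = 44 - 97*((-2 - 3*(-4)) + 2)*(-1 - 4*(-1)²) = 44 - 97*((-2 + 12) + 2)*(-1 - 4*1) = 44 - 97*(10 + 2)*(-1 - 4) = 44 - 1164*(-5) = 44 - 97*(-60) = 44 + 5820 = 5864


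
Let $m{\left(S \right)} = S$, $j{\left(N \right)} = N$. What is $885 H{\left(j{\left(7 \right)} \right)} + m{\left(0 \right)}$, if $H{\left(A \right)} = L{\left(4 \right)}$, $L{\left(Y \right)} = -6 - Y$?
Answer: $-8850$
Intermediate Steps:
$H{\left(A \right)} = -10$ ($H{\left(A \right)} = -6 - 4 = -10$)
$885 H{\left(j{\left(7 \right)} \right)} + m{\left(0 \right)} = 885 \left(-10\right) + 0 = -8850 + 0 = -8850$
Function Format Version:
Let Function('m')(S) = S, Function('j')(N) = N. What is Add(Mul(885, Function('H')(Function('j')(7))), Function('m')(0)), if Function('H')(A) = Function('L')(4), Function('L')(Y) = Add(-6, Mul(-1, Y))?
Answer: -8850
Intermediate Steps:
Function('H')(A) = -10 (Function('H')(A) = Add(-6, Mul(-1, 4)) = Add(-6, -4) = -10)
Add(Mul(885, Function('H')(Function('j')(7))), Function('m')(0)) = Add(Mul(885, -10), 0) = Add(-8850, 0) = -8850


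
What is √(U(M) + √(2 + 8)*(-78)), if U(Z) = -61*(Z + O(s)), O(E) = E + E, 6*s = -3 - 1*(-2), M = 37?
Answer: √(-20130 - 702*√10)/3 ≈ 49.833*I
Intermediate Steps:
s = -⅙ (s = (-3 - 1*(-2))/6 = (-3 + 2)/6 = (⅙)*(-1) = -⅙ ≈ -0.16667)
O(E) = 2*E
U(Z) = 61/3 - 61*Z (U(Z) = -61*(Z + 2*(-⅙)) = -61*(Z - ⅓) = -61*(-⅓ + Z) = 61/3 - 61*Z)
√(U(M) + √(2 + 8)*(-78)) = √((61/3 - 61*37) + √(2 + 8)*(-78)) = √((61/3 - 2257) + √10*(-78)) = √(-6710/3 - 78*√10)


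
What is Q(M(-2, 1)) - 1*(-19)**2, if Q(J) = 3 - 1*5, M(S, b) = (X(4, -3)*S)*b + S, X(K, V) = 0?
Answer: -363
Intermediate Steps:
M(S, b) = S (M(S, b) = (0*S)*b + S = 0*b + S = 0 + S = S)
Q(J) = -2 (Q(J) = 3 - 5 = -2)
Q(M(-2, 1)) - 1*(-19)**2 = -2 - 1*(-19)**2 = -2 - 1*361 = -2 - 361 = -363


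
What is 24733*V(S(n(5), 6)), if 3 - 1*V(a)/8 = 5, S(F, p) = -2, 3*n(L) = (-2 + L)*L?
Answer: -395728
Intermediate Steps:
n(L) = L*(-2 + L)/3 (n(L) = ((-2 + L)*L)/3 = (L*(-2 + L))/3 = L*(-2 + L)/3)
V(a) = -16 (V(a) = 24 - 8*5 = 24 - 40 = -16)
24733*V(S(n(5), 6)) = 24733*(-16) = -395728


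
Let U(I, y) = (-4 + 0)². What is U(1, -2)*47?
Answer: 752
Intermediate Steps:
U(I, y) = 16 (U(I, y) = (-4)² = 16)
U(1, -2)*47 = 16*47 = 752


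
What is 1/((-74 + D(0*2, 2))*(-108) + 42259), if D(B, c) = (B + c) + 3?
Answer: 1/49711 ≈ 2.0116e-5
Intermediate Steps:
D(B, c) = 3 + B + c
1/((-74 + D(0*2, 2))*(-108) + 42259) = 1/((-74 + (3 + 0*2 + 2))*(-108) + 42259) = 1/((-74 + (3 + 0 + 2))*(-108) + 42259) = 1/((-74 + 5)*(-108) + 42259) = 1/(-69*(-108) + 42259) = 1/(7452 + 42259) = 1/49711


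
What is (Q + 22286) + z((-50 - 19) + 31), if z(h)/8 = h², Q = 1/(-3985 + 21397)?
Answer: 589187257/17412 ≈ 33838.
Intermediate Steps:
Q = 1/17412 ≈ 5.7432e-5
z(h) = 8*h²
(Q + 22286) + z((-50 - 19) + 31) = (1/17412 + 22286) + 8*((-50 - 19) + 31)² = 388043833/17412 + 8*(-69 + 31)² = 388043833/17412 + 8*(-38)² = 388043833/17412 + 8*1444 = 388043833/17412 + 11552 = 589187257/17412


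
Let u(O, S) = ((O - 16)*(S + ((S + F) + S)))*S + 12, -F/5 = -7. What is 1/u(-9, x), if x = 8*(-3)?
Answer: -1/22188 ≈ -4.5069e-5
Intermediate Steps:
F = 35 (F = -5*(-7) = 35)
x = -24
u(O, S) = 12 + S*(-16 + O)*(35 + 3*S) (u(O, S) = ((O - 16)*(S + ((S + 35) + S)))*S + 12 = ((-16 + O)*(S + ((35 + S) + S)))*S + 12 = ((-16 + O)*(S + (35 + 2*S)))*S + 12 = ((-16 + O)*(35 + 3*S))*S + 12 = S*(-16 + O)*(35 + 3*S) + 12 = 12 + S*(-16 + O)*(35 + 3*S))
1/u(-9, x) = 1/(12 - 560*(-24) - 48*(-24)² + 3*(-9)*(-24)² + 35*(-9)*(-24)) = 1/(12 + 13440 - 48*576 + 3*(-9)*576 + 7560) = 1/(12 + 13440 - 27648 - 15552 + 7560) = 1/(-22188) = -1/22188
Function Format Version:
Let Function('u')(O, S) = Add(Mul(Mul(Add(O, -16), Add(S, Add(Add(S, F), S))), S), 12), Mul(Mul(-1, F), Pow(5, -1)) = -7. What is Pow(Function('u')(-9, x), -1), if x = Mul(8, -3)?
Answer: Rational(-1, 22188) ≈ -4.5069e-5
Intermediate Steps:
F = 35 (F = Mul(-5, -7) = 35)
x = -24
Function('u')(O, S) = Add(12, Mul(S, Add(-16, O), Add(35, Mul(3, S)))) (Function('u')(O, S) = Add(Mul(Mul(Add(O, -16), Add(S, Add(Add(S, 35), S))), S), 12) = Add(Mul(Mul(Add(-16, O), Add(S, Add(Add(35, S), S))), S), 12) = Add(Mul(Mul(Add(-16, O), Add(S, Add(35, Mul(2, S)))), S), 12) = Add(Mul(Mul(Add(-16, O), Add(35, Mul(3, S))), S), 12) = Add(Mul(S, Add(-16, O), Add(35, Mul(3, S))), 12) = Add(12, Mul(S, Add(-16, O), Add(35, Mul(3, S)))))
Pow(Function('u')(-9, x), -1) = Pow(Add(12, Mul(-560, -24), Mul(-48, Pow(-24, 2)), Mul(3, -9, Pow(-24, 2)), Mul(35, -9, -24)), -1) = Pow(Add(12, 13440, Mul(-48, 576), Mul(3, -9, 576), 7560), -1) = Pow(Add(12, 13440, -27648, -15552, 7560), -1) = Pow(-22188, -1) = Rational(-1, 22188)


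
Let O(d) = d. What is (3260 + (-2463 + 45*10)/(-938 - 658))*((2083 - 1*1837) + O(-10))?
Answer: 102364469/133 ≈ 7.6966e+5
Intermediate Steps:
(3260 + (-2463 + 45*10)/(-938 - 658))*((2083 - 1*1837) + O(-10)) = (3260 + (-2463 + 45*10)/(-938 - 658))*((2083 - 1*1837) - 10) = (3260 + (-2463 + 450)/(-1596))*((2083 - 1837) - 10) = (3260 - 2013*(-1/1596))*(246 - 10) = (3260 + 671/532)*236 = (1734991/532)*236 = 102364469/133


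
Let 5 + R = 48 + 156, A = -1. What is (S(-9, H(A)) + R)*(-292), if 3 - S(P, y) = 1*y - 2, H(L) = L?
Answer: -59860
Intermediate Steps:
S(P, y) = 5 - y (S(P, y) = 3 - (1*y - 2) = 3 - (y - 2) = 3 - (-2 + y) = 3 + (2 - y) = 5 - y)
R = 199 (R = -5 + (48 + 156) = -5 + 204 = 199)
(S(-9, H(A)) + R)*(-292) = ((5 - 1*(-1)) + 199)*(-292) = ((5 + 1) + 199)*(-292) = (6 + 199)*(-292) = 205*(-292) = -59860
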